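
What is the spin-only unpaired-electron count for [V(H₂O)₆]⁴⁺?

Summing ligand charges against the +4 overall charge gives an oxidation state of +4 for vanadium.
Vanadium is a group-5 element; V(IV) is therefore d¹.
In an octahedral field the d¹ configuration is t₂g¹e_g⁰ (only one arrangement possible), giving 1 unpaired electron.

1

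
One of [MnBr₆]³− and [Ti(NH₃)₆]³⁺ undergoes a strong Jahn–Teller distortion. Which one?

[MnBr₆]³−

[MnBr₆]³−: Each bromide is −1; balancing the −3 overall charge requires Mn(III). Mn sits in group 7, so the d-electron count is 7 − 3 = 4. Bromide is a weak-field ligand for a first-row metal, so the complex is high-spin. The t₂g³e_g¹ (high-spin) configuration has an unevenly filled e_g set; the Jahn–Teller theorem predicts a tetragonal distortion (typically axial elongation) to lift the degeneracy.
[Ti(NH₃)₆]³⁺: Summing ligand charges against the +3 overall charge gives an oxidation state of +3 for titanium. Group 4 minus oxidation state 3 gives a d¹ configuration. The d¹ configuration leaves the e_g set evenly filled (or empty) — no strong Jahn–Teller driving force.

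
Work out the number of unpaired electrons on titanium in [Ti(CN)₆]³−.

1

Summing ligand charges against the −3 overall charge gives an oxidation state of +3 for titanium.
Titanium is a group-4 element; Ti(III) is therefore d¹.
In an octahedral field the d¹ configuration is t₂g¹e_g⁰ (only one arrangement possible), giving 1 unpaired electron.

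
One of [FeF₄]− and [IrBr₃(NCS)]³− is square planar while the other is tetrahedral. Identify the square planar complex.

[IrBr₃(NCS)]³−

For [FeF₄]−: Each fluoride is −1; balancing the −1 overall charge requires Fe(III). Group 8 minus oxidation state 3 gives a d⁵ configuration. A high-spin d⁵ ion has zero CFSE in either geometry, so four ligands adopt the sterically favoured tetrahedral geometry. → tetrahedral.
For [IrBr₃(NCS)]³−: Each bromide is −1; each isothiocyanate is −1; balancing the −3 overall charge requires Ir(I). Group 9 minus oxidation state 1 gives a d⁸ configuration. A 5d d⁸ ion has a large crystal-field splitting; square planar leaves the high-energy d_{x²−y²} orbital empty and maximises CFSE. → square planar.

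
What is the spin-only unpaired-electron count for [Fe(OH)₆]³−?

Ligand charges: each hydroxide is −1. With an overall charge of −3 the iron centre must be in the +3 oxidation state.
Fe sits in group 8, so the d-electron count is 8 − 3 = 5.
The spin state decides the count: Hydroxide is a weak-field ligand for a first-row metal, so the complex is high-spin.
An octahedral high-spin d⁵ ion is t₂g³e_g², giving 5 unpaired electrons.

5 unpaired electrons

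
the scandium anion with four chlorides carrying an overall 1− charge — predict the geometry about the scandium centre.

tetrahedral

Each chloride is −1; balancing the −1 overall charge requires Sc(III).
Group 3 minus oxidation state 3 gives a d⁰ configuration.
With 4 monodentate ligands the coordination number is 4.
A d⁰ ion has no crystal-field stabilisation preference between square planar and tetrahedral, so four ligands adopt the sterically favoured tetrahedral geometry.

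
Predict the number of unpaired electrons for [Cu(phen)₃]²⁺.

1 unpaired electron

Summing ligand charges against the +2 overall charge gives an oxidation state of +2 for copper.
Copper is a group-11 element; Cu(II) is therefore d⁹.
Counting donor atoms: 3×1,10-phenanthroline (bidentate) → 6 donors. Coordination number = 6.
In an octahedral field the d⁹ configuration is t₂g⁶e_g³ (only one arrangement possible), giving 1 unpaired electron.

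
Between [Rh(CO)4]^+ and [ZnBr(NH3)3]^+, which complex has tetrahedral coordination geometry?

For [Rh(CO)4]^+: Carbonyl is neutral; balancing the +1 overall charge requires Rh(I). Group 9 minus oxidation state 1 gives a d⁸ configuration. A 4d d⁸ ion has a large crystal-field splitting; square planar leaves the high-energy d_{x²−y²} orbital empty and maximises CFSE. → square planar.
For [ZnBr(NH3)3]^+: Ligand charges: each bromide is −1; ammonia is neutral. With an overall charge of +1 the zinc centre must be in the +2 oxidation state. Group 12 minus oxidation state 2 gives a d¹⁰ configuration. A d¹⁰ ion has no crystal-field stabilisation preference between square planar and tetrahedral, so four ligands adopt the sterically favoured tetrahedral geometry. → tetrahedral.

[ZnBr(NH3)3]^+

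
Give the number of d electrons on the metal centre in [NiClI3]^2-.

d⁸

Summing ligand charges against the −2 overall charge gives an oxidation state of +2 for nickel.
Nickel is a group-10 element; Ni(II) is therefore d⁸.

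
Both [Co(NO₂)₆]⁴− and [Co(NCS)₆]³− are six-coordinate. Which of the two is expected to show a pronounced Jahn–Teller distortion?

[Co(NO₂)₆]⁴−: Summing ligand charges against the −4 overall charge gives an oxidation state of +2 for cobalt. Cobalt is a group-9 element; Co(II) is therefore d⁷. Nitro (N-bound nitrite) is a strong-field ligand (high in the spectrochemical series) for a first-row metal, so the complex is low-spin. The t₂g⁶e_g¹ (low-spin) configuration has an unevenly filled e_g set; the Jahn–Teller theorem predicts a tetragonal distortion (typically axial elongation) to lift the degeneracy.
[Co(NCS)₆]³−: Ligand charges: each isothiocyanate is −1. With an overall charge of −3 the cobalt centre must be in the +3 oxidation state. Co sits in group 9, so the d-electron count is 9 − 3 = 6. Co(III) has an exceptionally large octahedral splitting and is low-spin with essentially every ligand except fluoride. The d⁶ configuration leaves the e_g set evenly filled (or empty) — no strong Jahn–Teller driving force.

[Co(NO₂)₆]⁴−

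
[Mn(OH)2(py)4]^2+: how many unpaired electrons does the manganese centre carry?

3 unpaired electrons

Ligand charges: each hydroxide is −1; pyridine is neutral. With an overall charge of +2 the manganese centre must be in the +4 oxidation state.
Mn sits in group 7, so the d-electron count is 7 − 4 = 3.
In an octahedral field the d³ configuration is t₂g³e_g⁰ (only one arrangement possible), giving 3 unpaired electrons.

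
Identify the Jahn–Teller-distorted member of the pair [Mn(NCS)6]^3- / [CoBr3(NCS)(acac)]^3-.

[Mn(NCS)6]^3-

[Mn(NCS)6]^3-: Ligand charges: each isothiocyanate is −1. With an overall charge of −3 the manganese centre must be in the +3 oxidation state. Manganese is a group-7 element; Mn(III) is therefore d⁴. Isothiocyanate is a weak-field ligand for a first-row metal, so the complex is high-spin. The t₂g³e_g¹ (high-spin) configuration has an unevenly filled e_g set; the Jahn–Teller theorem predicts a tetragonal distortion (typically axial elongation) to lift the degeneracy.
[CoBr3(NCS)(acac)]^3-: Summing ligand charges against the −3 overall charge gives an oxidation state of +2 for cobalt. Group 9 minus oxidation state 2 gives a d⁷ configuration. Acetylacetonate, bromide, and isothiocyanate are weak-field ligands for a first-row metal, so the complex is high-spin. The d⁷ configuration leaves the e_g set evenly filled (or empty) — no strong Jahn–Teller driving force.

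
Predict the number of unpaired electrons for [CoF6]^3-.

Ligand charges: each fluoride is −1. With an overall charge of −3 the cobalt centre must be in the +3 oxidation state.
Group 9 minus oxidation state 3 gives a d⁶ configuration.
The spin state decides the count: fluoride is the one ligand weak enough to leave Co(III) high-spin — [CoF₆]³⁻ is the classic exception.
An octahedral high-spin d⁶ ion is t₂g⁴e_g², giving 4 unpaired electrons.

4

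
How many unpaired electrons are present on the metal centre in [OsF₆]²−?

Ligand charges: each fluoride is −1. With an overall charge of −2 the osmium centre must be in the +4 oxidation state.
Os sits in group 8, so the d-electron count is 8 − 4 = 4.
The spin state decides the count: a 5d ion has a large Δₒ and is invariably low-spin.
An octahedral low-spin d⁴ ion is t₂g⁴e_g⁰, giving 2 unpaired electrons.

2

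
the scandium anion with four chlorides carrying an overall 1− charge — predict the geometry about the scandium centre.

tetrahedral

Summing ligand charges against the −1 overall charge gives an oxidation state of +3 for scandium.
Sc sits in group 3, so the d-electron count is 3 − 3 = 0.
With 4 monodentate ligands the coordination number is 4.
A d⁰ ion has no crystal-field stabilisation preference between square planar and tetrahedral, so four ligands adopt the sterically favoured tetrahedral geometry.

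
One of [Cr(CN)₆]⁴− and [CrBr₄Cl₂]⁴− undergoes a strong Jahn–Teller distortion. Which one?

[CrBr₄Cl₂]⁴−

[Cr(CN)₆]⁴−: Each cyanide is −1; balancing the −4 overall charge requires Cr(II). Chromium is a group-6 element; Cr(II) is therefore d⁴. Cyanide is a strong-field ligand (high in the spectrochemical series) for a first-row metal, so the complex is low-spin. The d⁴ configuration leaves the e_g set evenly filled (or empty) — no strong Jahn–Teller driving force.
[CrBr₄Cl₂]⁴−: Ligand charges: each bromide is −1; each chloride is −1. With an overall charge of −4 the chromium centre must be in the +2 oxidation state. Cr sits in group 6, so the d-electron count is 6 − 2 = 4. Bromide and chloride are weak-field ligands for a first-row metal, so the complex is high-spin. The t₂g³e_g¹ (high-spin) configuration has an unevenly filled e_g set; the Jahn–Teller theorem predicts a tetragonal distortion (typically axial elongation) to lift the degeneracy.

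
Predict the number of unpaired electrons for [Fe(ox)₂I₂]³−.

5 unpaired electrons

Ligand charges: each oxalate is −2; each iodide is −1. With an overall charge of −3 the iron centre must be in the +3 oxidation state.
Fe sits in group 8, so the d-electron count is 8 − 3 = 5.
Counting donor atoms: 2×oxalate (bidentate) → 4 donors; 2×iodide (monodentate) → 2 donors. Coordination number = 6.
The spin state decides the count: Iodide and oxalate are weak-field ligands for a first-row metal, so the complex is high-spin.
An octahedral high-spin d⁵ ion is t₂g³e_g², giving 5 unpaired electrons.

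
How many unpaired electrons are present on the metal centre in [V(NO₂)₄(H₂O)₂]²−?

Ligand charges: each nitro (N-bound nitrite) is −1; water is neutral. With an overall charge of −2 the vanadium centre must be in the +2 oxidation state.
Vanadium is a group-5 element; V(II) is therefore d³.
In an octahedral field the d³ configuration is t₂g³e_g⁰ (only one arrangement possible), giving 3 unpaired electrons.

3 unpaired electrons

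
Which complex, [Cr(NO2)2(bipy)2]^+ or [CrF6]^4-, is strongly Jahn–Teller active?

[Cr(NO2)2(bipy)2]^+: Ligand charges: each nitro (N-bound nitrite) is −1; 2,2′-bipyridine is neutral. With an overall charge of +1 the chromium centre must be in the +3 oxidation state. Group 6 minus oxidation state 3 gives a d³ configuration. The d³ configuration leaves the e_g set evenly filled (or empty) — no strong Jahn–Teller driving force.
[CrF6]^4-: Summing ligand charges against the −4 overall charge gives an oxidation state of +2 for chromium. Cr sits in group 6, so the d-electron count is 6 − 2 = 4. Fluoride is a weak-field ligand for a first-row metal, so the complex is high-spin. The t₂g³e_g¹ (high-spin) configuration has an unevenly filled e_g set; the Jahn–Teller theorem predicts a tetragonal distortion (typically axial elongation) to lift the degeneracy.

[CrF6]^4-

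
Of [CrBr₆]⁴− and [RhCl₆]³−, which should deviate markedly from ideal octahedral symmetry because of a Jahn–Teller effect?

[CrBr₆]⁴−: Summing ligand charges against the −4 overall charge gives an oxidation state of +2 for chromium. Cr sits in group 6, so the d-electron count is 6 − 2 = 4. Bromide is a weak-field ligand for a first-row metal, so the complex is high-spin. The t₂g³e_g¹ (high-spin) configuration has an unevenly filled e_g set; the Jahn–Teller theorem predicts a tetragonal distortion (typically axial elongation) to lift the degeneracy.
[RhCl₆]³−: Ligand charges: each chloride is −1. With an overall charge of −3 the rhodium centre must be in the +3 oxidation state. Rhodium is a group-9 element; Rh(III) is therefore d⁶. A 4d ion has a large Δₒ and is invariably low-spin. The d⁶ configuration leaves the e_g set evenly filled (or empty) — no strong Jahn–Teller driving force.

[CrBr₆]⁴−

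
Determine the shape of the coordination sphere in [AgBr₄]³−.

Each bromide is −1; balancing the −3 overall charge requires Ag(I).
Silver is a group-11 element; Ag(I) is therefore d¹⁰.
Coordination number: 4.
A d¹⁰ ion has no crystal-field stabilisation preference between square planar and tetrahedral, so four ligands adopt the sterically favoured tetrahedral geometry.

tetrahedral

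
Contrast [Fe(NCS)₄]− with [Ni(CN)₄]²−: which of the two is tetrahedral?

[Fe(NCS)₄]−

For [Fe(NCS)₄]−: Ligand charges: each isothiocyanate is −1. With an overall charge of −1 the iron centre must be in the +3 oxidation state. Fe sits in group 8, so the d-electron count is 8 − 3 = 5. A high-spin d⁵ ion has zero CFSE in either geometry, so four ligands adopt the sterically favoured tetrahedral geometry. → tetrahedral.
For [Ni(CN)₄]²−: Ligand charges: each cyanide is −1. With an overall charge of −2 the nickel centre must be in the +2 oxidation state. Nickel is a group-10 element; Ni(II) is therefore d⁸. Cyanide is a strong-field ligand (high in the spectrochemical series). A 3d d⁸ ion with strong-field ligands gains enough CFSE to favour square planar over tetrahedral. → square planar.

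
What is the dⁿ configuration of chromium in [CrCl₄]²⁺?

Ligand charges: each chloride is −1. With an overall charge of +2 the chromium centre must be in the +6 oxidation state.
Chromium is a group-6 element; Cr(VI) is therefore d⁰.

d0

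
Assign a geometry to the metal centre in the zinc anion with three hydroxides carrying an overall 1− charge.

trigonal planar

Ligand charges: each hydroxide is −1. With an overall charge of −1 the zinc centre must be in the +2 oxidation state.
Group 12 minus oxidation state 2 gives a d¹⁰ configuration.
With 3 monodentate ligands the coordination number is 3.
Three ligands around a d¹⁰ centre minimise repulsion in a trigonal-planar arrangement.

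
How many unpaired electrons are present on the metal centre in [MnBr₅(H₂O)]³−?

Ligand charges: each bromide is −1; water is neutral. With an overall charge of −3 the manganese centre must be in the +2 oxidation state.
Group 7 minus oxidation state 2 gives a d⁵ configuration.
The spin state decides the count: Bromide is a weak-field ligand for a first-row metal, so the complex is high-spin.
An octahedral high-spin d⁵ ion is t₂g³e_g², giving 5 unpaired electrons.

5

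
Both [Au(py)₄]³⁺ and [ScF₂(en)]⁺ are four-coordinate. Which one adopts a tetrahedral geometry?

[ScF₂(en)]⁺

For [Au(py)₄]³⁺: Summing ligand charges against the +3 overall charge gives an oxidation state of +3 for gold. Au sits in group 11, so the d-electron count is 11 − 3 = 8. A 5d d⁸ ion has a large crystal-field splitting; square planar leaves the high-energy d_{x²−y²} orbital empty and maximises CFSE. → square planar.
For [ScF₂(en)]⁺: Ligand charges: each fluoride is −1; ethylenediamine is neutral. With an overall charge of +1 the scandium centre must be in the +3 oxidation state. Group 3 minus oxidation state 3 gives a d⁰ configuration. A d⁰ ion has no crystal-field stabilisation preference between square planar and tetrahedral, so four ligands adopt the sterically favoured tetrahedral geometry. → tetrahedral.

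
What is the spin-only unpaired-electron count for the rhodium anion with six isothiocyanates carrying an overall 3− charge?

0

Each isothiocyanate is −1; balancing the −3 overall charge requires Rh(III).
Rh sits in group 9, so the d-electron count is 9 − 3 = 6.
The spin state decides the count: a 4d ion has a large Δₒ and is invariably low-spin.
An octahedral low-spin d⁶ ion is t₂g⁶e_g⁰, giving 0 unpaired electrons.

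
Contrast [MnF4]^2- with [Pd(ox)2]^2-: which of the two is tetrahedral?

For [MnF4]^2-: Summing ligand charges against the −2 overall charge gives an oxidation state of +2 for manganese. Mn sits in group 7, so the d-electron count is 7 − 2 = 5. A high-spin d⁵ ion has zero CFSE in either geometry, so four ligands adopt the sterically favoured tetrahedral geometry. → tetrahedral.
For [Pd(ox)2]^2-: Ligand charges: each oxalate is −2. With an overall charge of −2 the palladium centre must be in the +2 oxidation state. Palladium is a group-10 element; Pd(II) is therefore d⁸. A 4d d⁸ ion has a large crystal-field splitting; square planar leaves the high-energy d_{x²−y²} orbital empty and maximises CFSE. → square planar.

[MnF4]^2-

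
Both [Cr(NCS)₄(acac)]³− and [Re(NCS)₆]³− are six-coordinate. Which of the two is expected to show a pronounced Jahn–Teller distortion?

[Cr(NCS)₄(acac)]³−: Each isothiocyanate is −1; each acetylacetonate is −1; balancing the −3 overall charge requires Cr(II). Cr sits in group 6, so the d-electron count is 6 − 2 = 4. Acetylacetonate and isothiocyanate are weak-field ligands for a first-row metal, so the complex is high-spin. The t₂g³e_g¹ (high-spin) configuration has an unevenly filled e_g set; the Jahn–Teller theorem predicts a tetragonal distortion (typically axial elongation) to lift the degeneracy.
[Re(NCS)₆]³−: Summing ligand charges against the −3 overall charge gives an oxidation state of +3 for rhenium. Rhenium is a group-7 element; Re(III) is therefore d⁴. A 5d ion has a large Δₒ and is invariably low-spin. The d⁴ configuration leaves the e_g set evenly filled (or empty) — no strong Jahn–Teller driving force.

[Cr(NCS)₄(acac)]³−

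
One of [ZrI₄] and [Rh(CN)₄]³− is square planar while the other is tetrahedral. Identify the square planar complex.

For [ZrI₄]: Summing ligand charges against the 0 overall charge gives an oxidation state of +4 for zirconium. Zr sits in group 4, so the d-electron count is 4 − 4 = 0. A d⁰ ion has no crystal-field stabilisation preference between square planar and tetrahedral, so four ligands adopt the sterically favoured tetrahedral geometry. → tetrahedral.
For [Rh(CN)₄]³−: Summing ligand charges against the −3 overall charge gives an oxidation state of +1 for rhodium. Rhodium is a group-9 element; Rh(I) is therefore d⁸. A 4d d⁸ ion has a large crystal-field splitting; square planar leaves the high-energy d_{x²−y²} orbital empty and maximises CFSE. → square planar.

[Rh(CN)₄]³−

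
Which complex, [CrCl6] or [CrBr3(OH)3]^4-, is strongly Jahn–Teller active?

[CrCl6]: Summing ligand charges against the 0 overall charge gives an oxidation state of +6 for chromium. Chromium is a group-6 element; Cr(VI) is therefore d⁰. The d⁰ configuration leaves the e_g set evenly filled (or empty) — no strong Jahn–Teller driving force.
[CrBr3(OH)3]^4-: Each bromide is −1; each hydroxide is −1; balancing the −4 overall charge requires Cr(II). Chromium is a group-6 element; Cr(II) is therefore d⁴. Bromide and hydroxide are weak-field ligands for a first-row metal, so the complex is high-spin. The t₂g³e_g¹ (high-spin) configuration has an unevenly filled e_g set; the Jahn–Teller theorem predicts a tetragonal distortion (typically axial elongation) to lift the degeneracy.

[CrBr3(OH)3]^4-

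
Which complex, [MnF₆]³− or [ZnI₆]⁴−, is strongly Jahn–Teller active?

[MnF₆]³−: Ligand charges: each fluoride is −1. With an overall charge of −3 the manganese centre must be in the +3 oxidation state. Manganese is a group-7 element; Mn(III) is therefore d⁴. Fluoride is a weak-field ligand for a first-row metal, so the complex is high-spin. The t₂g³e_g¹ (high-spin) configuration has an unevenly filled e_g set; the Jahn–Teller theorem predicts a tetragonal distortion (typically axial elongation) to lift the degeneracy.
[ZnI₆]⁴−: Ligand charges: each iodide is −1. With an overall charge of −4 the zinc centre must be in the +2 oxidation state. Zn sits in group 12, so the d-electron count is 12 − 2 = 10. The d¹⁰ configuration leaves the e_g set evenly filled (or empty) — no strong Jahn–Teller driving force.

[MnF₆]³−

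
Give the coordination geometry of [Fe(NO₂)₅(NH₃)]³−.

octahedral

Each nitro (N-bound nitrite) is −1; ammonia is neutral; balancing the −3 overall charge requires Fe(II).
Group 8 minus oxidation state 2 gives a d⁶ configuration.
With 6 monodentate ligands the coordination number is 6.
Six donors around a single metal centre give an octahedral coordination sphere.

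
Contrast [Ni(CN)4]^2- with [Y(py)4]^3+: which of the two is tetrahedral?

For [Ni(CN)4]^2-: Summing ligand charges against the −2 overall charge gives an oxidation state of +2 for nickel. Nickel is a group-10 element; Ni(II) is therefore d⁸. Cyanide is a strong-field ligand (high in the spectrochemical series). A 3d d⁸ ion with strong-field ligands gains enough CFSE to favour square planar over tetrahedral. → square planar.
For [Y(py)4]^3+: Pyridine is neutral; balancing the +3 overall charge requires Y(III). Yttrium is a group-3 element; Y(III) is therefore d⁰. A d⁰ ion has no crystal-field stabilisation preference between square planar and tetrahedral, so four ligands adopt the sterically favoured tetrahedral geometry. → tetrahedral.

[Y(py)4]^3+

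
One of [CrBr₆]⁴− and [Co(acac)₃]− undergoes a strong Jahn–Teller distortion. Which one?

[CrBr₆]⁴−

[CrBr₆]⁴−: Ligand charges: each bromide is −1. With an overall charge of −4 the chromium centre must be in the +2 oxidation state. Group 6 minus oxidation state 2 gives a d⁴ configuration. Bromide is a weak-field ligand for a first-row metal, so the complex is high-spin. The t₂g³e_g¹ (high-spin) configuration has an unevenly filled e_g set; the Jahn–Teller theorem predicts a tetragonal distortion (typically axial elongation) to lift the degeneracy.
[Co(acac)₃]−: Summing ligand charges against the −1 overall charge gives an oxidation state of +2 for cobalt. Group 9 minus oxidation state 2 gives a d⁷ configuration. Acetylacetonate is a weak-field ligand for a first-row metal, so the complex is high-spin. The d⁷ configuration leaves the e_g set evenly filled (or empty) — no strong Jahn–Teller driving force.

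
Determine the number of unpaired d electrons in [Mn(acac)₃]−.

Summing ligand charges against the −1 overall charge gives an oxidation state of +2 for manganese.
Mn sits in group 7, so the d-electron count is 7 − 2 = 5.
Counting donor atoms: 3×acetylacetonate (bidentate) → 6 donors. Coordination number = 6.
The spin state decides the count: Acetylacetonate is a weak-field ligand for a first-row metal, so the complex is high-spin.
An octahedral high-spin d⁵ ion is t₂g³e_g², giving 5 unpaired electrons.

5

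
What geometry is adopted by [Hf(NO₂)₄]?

Ligand charges: each nitro (N-bound nitrite) is −1. With an overall charge of 0 the hafnium centre must be in the +4 oxidation state.
Group 4 minus oxidation state 4 gives a d⁰ configuration.
Coordination number: 4.
A d⁰ ion has no crystal-field stabilisation preference between square planar and tetrahedral, so four ligands adopt the sterically favoured tetrahedral geometry.

tetrahedral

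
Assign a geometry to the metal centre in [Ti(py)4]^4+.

tetrahedral

Pyridine is neutral; balancing the +4 overall charge requires Ti(IV).
Group 4 minus oxidation state 4 gives a d⁰ configuration.
With 4 monodentate ligands the coordination number is 4.
A d⁰ ion has no crystal-field stabilisation preference between square planar and tetrahedral, so four ligands adopt the sterically favoured tetrahedral geometry.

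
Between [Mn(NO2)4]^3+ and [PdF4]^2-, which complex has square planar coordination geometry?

For [Mn(NO2)4]^3+: Summing ligand charges against the +3 overall charge gives an oxidation state of +7 for manganese. Group 7 minus oxidation state 7 gives a d⁰ configuration. A d⁰ ion has no crystal-field stabilisation preference between square planar and tetrahedral, so four ligands adopt the sterically favoured tetrahedral geometry. → tetrahedral.
For [PdF4]^2-: Ligand charges: each fluoride is −1. With an overall charge of −2 the palladium centre must be in the +2 oxidation state. Pd sits in group 10, so the d-electron count is 10 − 2 = 8. A 4d d⁸ ion has a large crystal-field splitting; square planar leaves the high-energy d_{x²−y²} orbital empty and maximises CFSE. → square planar.

[PdF4]^2-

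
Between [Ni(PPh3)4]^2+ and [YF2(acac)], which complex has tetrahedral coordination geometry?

[YF2(acac)]

For [Ni(PPh3)4]^2+: Triphenylphosphine is neutral; balancing the +2 overall charge requires Ni(II). Ni sits in group 10, so the d-electron count is 10 − 2 = 8. Triphenylphosphine is a strong-field ligand (high in the spectrochemical series). A 3d d⁸ ion with strong-field ligands gains enough CFSE to favour square planar over tetrahedral. → square planar.
For [YF2(acac)]: Summing ligand charges against the 0 overall charge gives an oxidation state of +3 for yttrium. Group 3 minus oxidation state 3 gives a d⁰ configuration. A d⁰ ion has no crystal-field stabilisation preference between square planar and tetrahedral, so four ligands adopt the sterically favoured tetrahedral geometry. → tetrahedral.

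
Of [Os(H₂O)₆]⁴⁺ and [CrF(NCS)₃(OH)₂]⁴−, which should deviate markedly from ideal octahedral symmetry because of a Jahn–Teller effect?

[Os(H₂O)₆]⁴⁺: Water is neutral; balancing the +4 overall charge requires Os(IV). Osmium is a group-8 element; Os(IV) is therefore d⁴. A 5d ion has a large Δₒ and is invariably low-spin. The d⁴ configuration leaves the e_g set evenly filled (or empty) — no strong Jahn–Teller driving force.
[CrF(NCS)₃(OH)₂]⁴−: Each fluoride is −1; each isothiocyanate is −1; each hydroxide is −1; balancing the −4 overall charge requires Cr(II). Cr sits in group 6, so the d-electron count is 6 − 2 = 4. Fluoride, hydroxide, and isothiocyanate are weak-field ligands for a first-row metal, so the complex is high-spin. The t₂g³e_g¹ (high-spin) configuration has an unevenly filled e_g set; the Jahn–Teller theorem predicts a tetragonal distortion (typically axial elongation) to lift the degeneracy.

[CrF(NCS)₃(OH)₂]⁴−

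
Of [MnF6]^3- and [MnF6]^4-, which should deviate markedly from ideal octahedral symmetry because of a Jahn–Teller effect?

[MnF6]^3-: Summing ligand charges against the −3 overall charge gives an oxidation state of +3 for manganese. Mn sits in group 7, so the d-electron count is 7 − 3 = 4. Fluoride is a weak-field ligand for a first-row metal, so the complex is high-spin. The t₂g³e_g¹ (high-spin) configuration has an unevenly filled e_g set; the Jahn–Teller theorem predicts a tetragonal distortion (typically axial elongation) to lift the degeneracy.
[MnF6]^4-: Ligand charges: each fluoride is −1. With an overall charge of −4 the manganese centre must be in the +2 oxidation state. Mn sits in group 7, so the d-electron count is 7 − 2 = 5. Fluoride is a weak-field ligand for a first-row metal, so the complex is high-spin. The d⁵ configuration leaves the e_g set evenly filled (or empty) — no strong Jahn–Teller driving force.

[MnF6]^3-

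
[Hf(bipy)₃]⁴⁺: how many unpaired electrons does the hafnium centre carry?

Summing ligand charges against the +4 overall charge gives an oxidation state of +4 for hafnium.
Group 4 minus oxidation state 4 gives a d⁰ configuration.
Counting donor atoms: 3×2,2′-bipyridine (bidentate) → 6 donors. Coordination number = 6.
In an octahedral field the d⁰ configuration is t₂g⁰e_g⁰, giving 0 unpaired electrons.

0 unpaired electrons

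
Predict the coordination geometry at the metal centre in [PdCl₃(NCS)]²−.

Ligand charges: each chloride is −1; each isothiocyanate is −1. With an overall charge of −2 the palladium centre must be in the +2 oxidation state.
Pd sits in group 10, so the d-electron count is 10 − 2 = 8.
Coordination number: 4.
A 4d d⁸ ion has a large crystal-field splitting; square planar leaves the high-energy d_{x²−y²} orbital empty and maximises CFSE.

square planar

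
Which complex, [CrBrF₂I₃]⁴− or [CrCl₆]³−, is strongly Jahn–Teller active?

[CrBrF₂I₃]⁴−

[CrBrF₂I₃]⁴−: Ligand charges: each bromide is −1; each fluoride is −1; each iodide is −1. With an overall charge of −4 the chromium centre must be in the +2 oxidation state. Cr sits in group 6, so the d-electron count is 6 − 2 = 4. Bromide, fluoride, and iodide are weak-field ligands for a first-row metal, so the complex is high-spin. The t₂g³e_g¹ (high-spin) configuration has an unevenly filled e_g set; the Jahn–Teller theorem predicts a tetragonal distortion (typically axial elongation) to lift the degeneracy.
[CrCl₆]³−: Summing ligand charges against the −3 overall charge gives an oxidation state of +3 for chromium. Cr sits in group 6, so the d-electron count is 6 − 3 = 3. The d³ configuration leaves the e_g set evenly filled (or empty) — no strong Jahn–Teller driving force.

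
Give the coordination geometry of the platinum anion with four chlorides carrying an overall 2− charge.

Summing ligand charges against the −2 overall charge gives an oxidation state of +2 for platinum.
Pt sits in group 10, so the d-electron count is 10 − 2 = 8.
Coordination number: 4.
A 5d d⁸ ion has a large crystal-field splitting; square planar leaves the high-energy d_{x²−y²} orbital empty and maximises CFSE.

square planar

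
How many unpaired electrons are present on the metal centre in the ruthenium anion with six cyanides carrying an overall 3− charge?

1 unpaired electron

Each cyanide is −1; balancing the −3 overall charge requires Ru(III).
Ruthenium is a group-8 element; Ru(III) is therefore d⁵.
The spin state decides the count: a 4d ion has a large Δₒ and is invariably low-spin.
An octahedral low-spin d⁵ ion is t₂g⁵e_g⁰, giving 1 unpaired electron.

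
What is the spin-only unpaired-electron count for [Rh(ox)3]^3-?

Each oxalate is −2; balancing the −3 overall charge requires Rh(III).
Group 9 minus oxidation state 3 gives a d⁶ configuration.
Counting donor atoms: 3×oxalate (bidentate) → 6 donors. Coordination number = 6.
The spin state decides the count: a 4d ion has a large Δₒ and is invariably low-spin.
An octahedral low-spin d⁶ ion is t₂g⁶e_g⁰, giving 0 unpaired electrons.

0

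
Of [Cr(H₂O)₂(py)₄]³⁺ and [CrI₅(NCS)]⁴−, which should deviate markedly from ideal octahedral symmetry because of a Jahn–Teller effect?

[Cr(H₂O)₂(py)₄]³⁺: Ligand charges: water is neutral; pyridine is neutral. With an overall charge of +3 the chromium centre must be in the +3 oxidation state. Cr sits in group 6, so the d-electron count is 6 − 3 = 3. The d³ configuration leaves the e_g set evenly filled (or empty) — no strong Jahn–Teller driving force.
[CrI₅(NCS)]⁴−: Each iodide is −1; each isothiocyanate is −1; balancing the −4 overall charge requires Cr(II). Group 6 minus oxidation state 2 gives a d⁴ configuration. Iodide and isothiocyanate are weak-field ligands for a first-row metal, so the complex is high-spin. The t₂g³e_g¹ (high-spin) configuration has an unevenly filled e_g set; the Jahn–Teller theorem predicts a tetragonal distortion (typically axial elongation) to lift the degeneracy.

[CrI₅(NCS)]⁴−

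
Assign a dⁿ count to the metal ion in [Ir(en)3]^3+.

Ligand charges: ethylenediamine is neutral. With an overall charge of +3 the iridium centre must be in the +3 oxidation state.
Ir sits in group 9, so the d-electron count is 9 − 3 = 6.

d⁶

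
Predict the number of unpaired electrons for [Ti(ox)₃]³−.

Ligand charges: each oxalate is −2. With an overall charge of −3 the titanium centre must be in the +3 oxidation state.
Titanium is a group-4 element; Ti(III) is therefore d¹.
Counting donor atoms: 3×oxalate (bidentate) → 6 donors. Coordination number = 6.
In an octahedral field the d¹ configuration is t₂g¹e_g⁰ (only one arrangement possible), giving 1 unpaired electron.

1 unpaired electron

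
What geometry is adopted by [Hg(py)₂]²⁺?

linear

Pyridine is neutral; balancing the +2 overall charge requires Hg(II).
Mercury is a group-12 element; Hg(II) is therefore d¹⁰.
With 2 monodentate ligands the coordination number is 2.
A d¹⁰ ion with only two ligands adopts a linear arrangement (sp hybridisation; no CFSE preference).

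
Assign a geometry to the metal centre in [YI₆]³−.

Summing ligand charges against the −3 overall charge gives an oxidation state of +3 for yttrium.
Y sits in group 3, so the d-electron count is 3 − 3 = 0.
With 6 monodentate ligands the coordination number is 6.
Six donors around a single metal centre give an octahedral coordination sphere.

octahedral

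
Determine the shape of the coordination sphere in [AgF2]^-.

Ligand charges: each fluoride is −1. With an overall charge of −1 the silver centre must be in the +1 oxidation state.
Ag sits in group 11, so the d-electron count is 11 − 1 = 10.
Coordination number: 2.
A d¹⁰ ion with only two ligands adopts a linear arrangement (sp hybridisation; no CFSE preference).

linear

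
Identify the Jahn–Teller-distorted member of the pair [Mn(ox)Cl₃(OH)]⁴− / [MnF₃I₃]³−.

[Mn(ox)Cl₃(OH)]⁴−: Each oxalate is −2; each chloride is −1; each hydroxide is −1; balancing the −4 overall charge requires Mn(II). Mn sits in group 7, so the d-electron count is 7 − 2 = 5. Chloride, hydroxide, and oxalate are weak-field ligands for a first-row metal, so the complex is high-spin. The d⁵ configuration leaves the e_g set evenly filled (or empty) — no strong Jahn–Teller driving force.
[MnF₃I₃]³−: Ligand charges: each fluoride is −1; each iodide is −1. With an overall charge of −3 the manganese centre must be in the +3 oxidation state. Mn sits in group 7, so the d-electron count is 7 − 3 = 4. Fluoride and iodide are weak-field ligands for a first-row metal, so the complex is high-spin. The t₂g³e_g¹ (high-spin) configuration has an unevenly filled e_g set; the Jahn–Teller theorem predicts a tetragonal distortion (typically axial elongation) to lift the degeneracy.

[MnF₃I₃]³−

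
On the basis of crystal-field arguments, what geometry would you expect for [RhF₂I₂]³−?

Each fluoride is −1; each iodide is −1; balancing the −3 overall charge requires Rh(I).
Group 9 minus oxidation state 1 gives a d⁸ configuration.
With 4 monodentate ligands the coordination number is 4.
A 4d d⁸ ion has a large crystal-field splitting; square planar leaves the high-energy d_{x²−y²} orbital empty and maximises CFSE.

square planar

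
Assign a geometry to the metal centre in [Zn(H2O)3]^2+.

Water is neutral; balancing the +2 overall charge requires Zn(II).
Zinc is a group-12 element; Zn(II) is therefore d¹⁰.
Coordination number: 3.
Three ligands around a d¹⁰ centre minimise repulsion in a trigonal-planar arrangement.

trigonal planar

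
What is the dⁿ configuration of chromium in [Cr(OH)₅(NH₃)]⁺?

d0

Summing ligand charges against the +1 overall charge gives an oxidation state of +6 for chromium.
Chromium is a group-6 element; Cr(VI) is therefore d⁰.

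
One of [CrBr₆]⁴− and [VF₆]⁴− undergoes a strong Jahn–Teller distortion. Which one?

[CrBr₆]⁴−

[CrBr₆]⁴−: Ligand charges: each bromide is −1. With an overall charge of −4 the chromium centre must be in the +2 oxidation state. Group 6 minus oxidation state 2 gives a d⁴ configuration. Bromide is a weak-field ligand for a first-row metal, so the complex is high-spin. The t₂g³e_g¹ (high-spin) configuration has an unevenly filled e_g set; the Jahn–Teller theorem predicts a tetragonal distortion (typically axial elongation) to lift the degeneracy.
[VF₆]⁴−: Ligand charges: each fluoride is −1. With an overall charge of −4 the vanadium centre must be in the +2 oxidation state. Vanadium is a group-5 element; V(II) is therefore d³. The d³ configuration leaves the e_g set evenly filled (or empty) — no strong Jahn–Teller driving force.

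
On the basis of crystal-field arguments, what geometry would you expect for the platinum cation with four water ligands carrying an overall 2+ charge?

Water is neutral; balancing the +2 overall charge requires Pt(II).
Pt sits in group 10, so the d-electron count is 10 − 2 = 8.
Coordination number: 4.
A 5d d⁸ ion has a large crystal-field splitting; square planar leaves the high-energy d_{x²−y²} orbital empty and maximises CFSE.

square planar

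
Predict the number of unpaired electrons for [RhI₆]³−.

0 unpaired electrons

Summing ligand charges against the −3 overall charge gives an oxidation state of +3 for rhodium.
Rh sits in group 9, so the d-electron count is 9 − 3 = 6.
The spin state decides the count: a 4d ion has a large Δₒ and is invariably low-spin.
An octahedral low-spin d⁶ ion is t₂g⁶e_g⁰, giving 0 unpaired electrons.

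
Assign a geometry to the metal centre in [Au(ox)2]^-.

Each oxalate is −2; balancing the −1 overall charge requires Au(III).
Au sits in group 11, so the d-electron count is 11 − 3 = 8.
Counting donor atoms: 2×oxalate (bidentate) → 4 donors. Coordination number = 4.
A 5d d⁸ ion has a large crystal-field splitting; square planar leaves the high-energy d_{x²−y²} orbital empty and maximises CFSE.

square planar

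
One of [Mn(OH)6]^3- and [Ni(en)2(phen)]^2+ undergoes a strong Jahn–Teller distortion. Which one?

[Mn(OH)6]^3-: Summing ligand charges against the −3 overall charge gives an oxidation state of +3 for manganese. Group 7 minus oxidation state 3 gives a d⁴ configuration. Hydroxide is a weak-field ligand for a first-row metal, so the complex is high-spin. The t₂g³e_g¹ (high-spin) configuration has an unevenly filled e_g set; the Jahn–Teller theorem predicts a tetragonal distortion (typically axial elongation) to lift the degeneracy.
[Ni(en)2(phen)]^2+: Ligand charges: ethylenediamine is neutral; 1,10-phenanthroline is neutral. With an overall charge of +2 the nickel centre must be in the +2 oxidation state. Ni sits in group 10, so the d-electron count is 10 − 2 = 8. The d⁸ configuration leaves the e_g set evenly filled (or empty) — no strong Jahn–Teller driving force.

[Mn(OH)6]^3-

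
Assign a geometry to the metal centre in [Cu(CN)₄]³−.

tetrahedral

Summing ligand charges against the −3 overall charge gives an oxidation state of +1 for copper.
Group 11 minus oxidation state 1 gives a d¹⁰ configuration.
Coordination number: 4.
A d¹⁰ ion has no crystal-field stabilisation preference between square planar and tetrahedral, so four ligands adopt the sterically favoured tetrahedral geometry.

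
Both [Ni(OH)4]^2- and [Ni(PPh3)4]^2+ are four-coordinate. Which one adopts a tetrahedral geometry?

[Ni(OH)4]^2-

For [Ni(OH)4]^2-: Each hydroxide is −1; balancing the −2 overall charge requires Ni(II). Nickel is a group-10 element; Ni(II) is therefore d⁸. Hydroxide is a weak-field ligand. With weak-field ligands the CFSE gain from square planar is small, so a 3d d⁸ ion takes the sterically preferred tetrahedral geometry. → tetrahedral.
For [Ni(PPh3)4]^2+: Triphenylphosphine is neutral; balancing the +2 overall charge requires Ni(II). Group 10 minus oxidation state 2 gives a d⁸ configuration. Triphenylphosphine is a strong-field ligand (high in the spectrochemical series). A 3d d⁸ ion with strong-field ligands gains enough CFSE to favour square planar over tetrahedral. → square planar.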